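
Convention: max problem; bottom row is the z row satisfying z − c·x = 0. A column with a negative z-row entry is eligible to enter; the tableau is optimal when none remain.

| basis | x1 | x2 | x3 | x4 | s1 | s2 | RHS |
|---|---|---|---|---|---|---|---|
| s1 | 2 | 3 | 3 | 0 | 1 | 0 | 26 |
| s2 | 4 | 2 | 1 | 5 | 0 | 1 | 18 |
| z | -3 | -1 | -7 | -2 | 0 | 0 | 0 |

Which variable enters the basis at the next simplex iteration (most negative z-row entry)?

x3

Negative z-row entries: x1: -3, x2: -1, x3: -7, x4: -2.
The most negative is -7 in column x3, so x3 enters.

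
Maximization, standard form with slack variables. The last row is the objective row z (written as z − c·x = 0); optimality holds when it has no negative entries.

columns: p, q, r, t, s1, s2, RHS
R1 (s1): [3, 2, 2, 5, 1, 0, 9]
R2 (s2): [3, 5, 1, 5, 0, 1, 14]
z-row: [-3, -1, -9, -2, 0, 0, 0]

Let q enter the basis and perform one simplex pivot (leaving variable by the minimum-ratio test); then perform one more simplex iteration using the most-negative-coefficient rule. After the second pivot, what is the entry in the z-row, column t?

31/2

Ratio test on column q — row 1: 9/2 = 9/2; row 2: 14/5 = 14/5. Minimum is 14/5 at row 2 (s2 leaves); pivot element 5.
Divide row 2 by 5; eliminate column q from the other rows.
Second iteration: most negative z-row entry is -44/5 in column r, so r enters.
Ratio test on column r — row 1: (17/5)/(8/5) = 17/8; row 2: (14/5)/(1/5) = 14. Minimum is 17/8 at row 1 (s1 leaves); pivot element 8/5.
Divide row 1 by 8/5; eliminate column r from the other rows.
After both pivots, the entry at the z-row, column t is 31/2.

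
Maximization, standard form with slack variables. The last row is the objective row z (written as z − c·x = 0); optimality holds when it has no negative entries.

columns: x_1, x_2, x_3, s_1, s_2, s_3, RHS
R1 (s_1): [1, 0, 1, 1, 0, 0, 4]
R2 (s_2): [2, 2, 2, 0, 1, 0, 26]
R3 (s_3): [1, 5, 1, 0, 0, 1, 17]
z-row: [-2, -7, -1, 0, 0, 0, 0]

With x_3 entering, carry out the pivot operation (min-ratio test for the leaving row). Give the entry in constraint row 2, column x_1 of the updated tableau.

0

Ratio test on column x_3 — row 1: 4/1 = 4; row 2: 26/2 = 13; row 3: 17/1 = 17. Minimum is 4 at row 1 (s_1 leaves); pivot element 1.
Divide row 1 by 1; eliminate column x_3 from the other rows.
Row 2 update in column x_1: 2 − 2·1 = 0.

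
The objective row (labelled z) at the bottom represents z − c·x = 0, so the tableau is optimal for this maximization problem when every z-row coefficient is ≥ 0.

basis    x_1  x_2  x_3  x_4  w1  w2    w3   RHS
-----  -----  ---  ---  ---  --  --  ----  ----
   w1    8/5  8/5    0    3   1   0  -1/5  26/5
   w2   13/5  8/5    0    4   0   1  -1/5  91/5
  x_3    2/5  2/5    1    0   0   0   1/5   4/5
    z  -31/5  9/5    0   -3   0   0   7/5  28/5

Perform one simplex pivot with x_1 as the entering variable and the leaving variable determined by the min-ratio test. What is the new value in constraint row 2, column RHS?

13

Ratio test on column x_1 — row 1: (26/5)/(8/5) = 13/4; row 2: (91/5)/(13/5) = 7; row 3: (4/5)/(2/5) = 2. Minimum is 2 at row 3 (x_3 leaves); pivot element 2/5.
Divide row 3 by 2/5; eliminate column x_1 from the other rows.
Row 2 update in column RHS: 91/5 − (13/5)·2 = 13.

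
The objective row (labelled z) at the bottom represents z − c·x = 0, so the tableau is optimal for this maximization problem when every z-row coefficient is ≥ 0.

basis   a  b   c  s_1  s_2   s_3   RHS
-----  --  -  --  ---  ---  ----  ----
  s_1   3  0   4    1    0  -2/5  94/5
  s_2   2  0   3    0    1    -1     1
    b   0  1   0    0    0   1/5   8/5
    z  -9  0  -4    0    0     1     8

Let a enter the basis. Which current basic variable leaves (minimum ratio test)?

s_2

Column a entries and ratios — s_1: (94/5)/3 = 94/15; s_2: 1/2 = 1/2; b: 0 ≤ 0, skip.
Smallest ratio is 1/2 in the row of s_2, so s_2 leaves.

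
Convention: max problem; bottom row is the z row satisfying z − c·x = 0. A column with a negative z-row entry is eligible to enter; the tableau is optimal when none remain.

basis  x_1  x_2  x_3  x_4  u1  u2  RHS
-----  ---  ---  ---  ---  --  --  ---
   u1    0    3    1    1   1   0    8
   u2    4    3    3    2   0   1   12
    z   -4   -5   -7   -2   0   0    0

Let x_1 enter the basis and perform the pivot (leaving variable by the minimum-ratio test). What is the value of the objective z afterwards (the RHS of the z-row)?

Ratio test on column x_1 — row 1: entry 0 ≤ 0; row 2: 12/4 = 3. Minimum is 3 at row 2 (u2 leaves); pivot element 4.
Pivot on row 2; the z-row RHS becomes 0 − (-4)·3 = 12.

12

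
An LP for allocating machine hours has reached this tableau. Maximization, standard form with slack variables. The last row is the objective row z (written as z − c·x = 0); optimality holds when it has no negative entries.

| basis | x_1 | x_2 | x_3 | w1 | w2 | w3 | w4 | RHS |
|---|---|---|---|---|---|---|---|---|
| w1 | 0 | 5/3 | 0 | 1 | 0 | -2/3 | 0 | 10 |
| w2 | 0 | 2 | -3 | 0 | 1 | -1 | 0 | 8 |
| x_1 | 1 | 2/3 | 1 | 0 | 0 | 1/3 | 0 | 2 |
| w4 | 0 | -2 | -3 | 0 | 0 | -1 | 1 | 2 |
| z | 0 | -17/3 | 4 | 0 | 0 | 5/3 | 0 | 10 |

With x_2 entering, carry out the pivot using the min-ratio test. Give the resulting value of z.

27

Ratio test on column x_2 — row 1: 10/(5/3) = 6; row 2: 8/2 = 4; row 3: 2/(2/3) = 3; row 4: entry -2 ≤ 0. Minimum is 3 at row 3 (x_1 leaves); pivot element 2/3.
Pivot on row 3; the z-row RHS becomes 10 − (-17/3)·3 = 27.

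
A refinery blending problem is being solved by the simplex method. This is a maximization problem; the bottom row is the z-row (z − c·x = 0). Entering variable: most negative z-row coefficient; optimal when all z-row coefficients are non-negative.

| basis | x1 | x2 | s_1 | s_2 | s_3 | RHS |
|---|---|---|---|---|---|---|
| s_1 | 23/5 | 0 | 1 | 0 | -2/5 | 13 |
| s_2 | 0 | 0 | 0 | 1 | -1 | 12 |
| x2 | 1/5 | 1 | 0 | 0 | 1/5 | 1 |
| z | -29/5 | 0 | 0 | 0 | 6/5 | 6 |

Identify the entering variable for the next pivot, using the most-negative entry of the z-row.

Negative z-row entries: x1: -29/5.
The most negative is -29/5 in column x1, so x1 enters.

x1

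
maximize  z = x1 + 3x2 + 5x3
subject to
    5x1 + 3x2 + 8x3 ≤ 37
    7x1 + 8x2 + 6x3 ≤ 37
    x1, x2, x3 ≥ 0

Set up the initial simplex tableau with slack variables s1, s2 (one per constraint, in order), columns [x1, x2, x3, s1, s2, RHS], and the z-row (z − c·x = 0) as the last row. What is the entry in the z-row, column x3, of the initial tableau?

The z-row carries the negated objective coefficients: the x3 entry is -5.

-5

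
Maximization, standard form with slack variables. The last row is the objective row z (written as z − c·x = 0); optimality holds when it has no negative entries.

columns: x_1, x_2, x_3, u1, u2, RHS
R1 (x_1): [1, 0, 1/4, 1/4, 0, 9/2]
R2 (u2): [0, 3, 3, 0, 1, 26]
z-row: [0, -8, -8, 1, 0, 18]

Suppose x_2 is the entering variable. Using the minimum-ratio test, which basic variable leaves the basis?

u2

Column x_2 entries and ratios — x_1: 0 ≤ 0, skip; u2: 26/3 = 26/3.
Smallest ratio is 26/3 in the row of u2, so u2 leaves.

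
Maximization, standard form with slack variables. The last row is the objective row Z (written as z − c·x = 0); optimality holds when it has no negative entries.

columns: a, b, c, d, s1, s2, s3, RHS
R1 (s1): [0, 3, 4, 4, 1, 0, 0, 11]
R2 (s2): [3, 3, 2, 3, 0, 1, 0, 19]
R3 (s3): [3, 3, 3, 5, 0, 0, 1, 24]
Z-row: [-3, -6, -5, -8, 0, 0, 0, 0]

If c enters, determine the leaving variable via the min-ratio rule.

Column c entries and ratios — s1: 11/4 = 11/4; s2: 19/2 = 19/2; s3: 24/3 = 8.
Smallest ratio is 11/4 in the row of s1, so s1 leaves.

s1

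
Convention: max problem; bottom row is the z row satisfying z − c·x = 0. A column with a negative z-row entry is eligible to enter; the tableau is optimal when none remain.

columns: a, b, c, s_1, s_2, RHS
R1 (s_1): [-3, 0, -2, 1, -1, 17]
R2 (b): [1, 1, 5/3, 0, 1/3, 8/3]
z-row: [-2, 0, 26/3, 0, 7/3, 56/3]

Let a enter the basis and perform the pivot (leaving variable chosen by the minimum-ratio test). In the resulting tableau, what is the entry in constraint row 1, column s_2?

0

Ratio test on column a — row 1: entry -3 ≤ 0; row 2: (8/3)/1 = 8/3. Minimum is 8/3 at row 2 (b leaves); pivot element 1.
Divide row 2 by 1; eliminate column a from the other rows.
Row 1 update in column s_2: -1 − (-3)·(1/3) = 0.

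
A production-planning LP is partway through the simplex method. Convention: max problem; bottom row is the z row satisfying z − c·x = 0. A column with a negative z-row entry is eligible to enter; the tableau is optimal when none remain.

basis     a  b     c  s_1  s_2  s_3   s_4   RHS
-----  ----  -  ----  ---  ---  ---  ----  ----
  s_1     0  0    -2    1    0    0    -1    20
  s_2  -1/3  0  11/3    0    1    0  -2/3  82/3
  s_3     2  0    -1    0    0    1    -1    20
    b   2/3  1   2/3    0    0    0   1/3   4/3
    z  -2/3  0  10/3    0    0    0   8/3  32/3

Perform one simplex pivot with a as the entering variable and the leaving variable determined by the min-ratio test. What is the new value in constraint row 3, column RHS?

Ratio test on column a — row 1: entry 0 ≤ 0; row 2: entry -1/3 ≤ 0; row 3: 20/2 = 10; row 4: (4/3)/(2/3) = 2. Minimum is 2 at row 4 (b leaves); pivot element 2/3.
Divide row 4 by 2/3; eliminate column a from the other rows.
Row 3 update in column RHS: 20 − 2·2 = 16.

16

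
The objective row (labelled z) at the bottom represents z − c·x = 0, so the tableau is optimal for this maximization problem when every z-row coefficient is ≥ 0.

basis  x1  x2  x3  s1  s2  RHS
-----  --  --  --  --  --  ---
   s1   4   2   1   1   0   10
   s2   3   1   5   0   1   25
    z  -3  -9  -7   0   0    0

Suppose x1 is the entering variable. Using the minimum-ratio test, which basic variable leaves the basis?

s1

Column x1 entries and ratios — s1: 10/4 = 5/2; s2: 25/3 = 25/3.
Smallest ratio is 5/2 in the row of s1, so s1 leaves.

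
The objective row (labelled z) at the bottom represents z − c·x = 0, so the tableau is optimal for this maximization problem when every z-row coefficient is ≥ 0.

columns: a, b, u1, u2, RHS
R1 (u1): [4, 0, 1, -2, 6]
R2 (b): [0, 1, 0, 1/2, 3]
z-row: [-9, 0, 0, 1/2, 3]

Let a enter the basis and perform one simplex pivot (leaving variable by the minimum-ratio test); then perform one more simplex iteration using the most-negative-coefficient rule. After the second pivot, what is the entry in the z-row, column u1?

Ratio test on column a — row 1: 6/4 = 3/2; row 2: entry 0 ≤ 0. Minimum is 3/2 at row 1 (u1 leaves); pivot element 4.
Divide row 1 by 4; eliminate column a from the other rows.
Second iteration: most negative z-row entry is -4 in column u2, so u2 enters.
Ratio test on column u2 — row 1: entry -1/2 ≤ 0; row 2: 3/(1/2) = 6. Minimum is 6 at row 2 (b leaves); pivot element 1/2.
Divide row 2 by 1/2; eliminate column u2 from the other rows.
After both pivots, the entry at the z-row, column u1 is 9/4.

9/4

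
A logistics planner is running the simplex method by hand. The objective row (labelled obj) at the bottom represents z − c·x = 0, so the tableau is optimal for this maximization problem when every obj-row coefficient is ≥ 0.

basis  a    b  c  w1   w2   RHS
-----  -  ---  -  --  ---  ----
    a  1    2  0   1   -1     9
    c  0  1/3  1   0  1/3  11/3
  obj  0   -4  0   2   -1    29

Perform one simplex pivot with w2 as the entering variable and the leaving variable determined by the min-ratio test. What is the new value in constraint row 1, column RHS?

20

Ratio test on column w2 — row 1: entry -1 ≤ 0; row 2: (11/3)/(1/3) = 11. Minimum is 11 at row 2 (c leaves); pivot element 1/3.
Divide row 2 by 1/3; eliminate column w2 from the other rows.
Row 1 update in column RHS: 9 − (-1)·11 = 20.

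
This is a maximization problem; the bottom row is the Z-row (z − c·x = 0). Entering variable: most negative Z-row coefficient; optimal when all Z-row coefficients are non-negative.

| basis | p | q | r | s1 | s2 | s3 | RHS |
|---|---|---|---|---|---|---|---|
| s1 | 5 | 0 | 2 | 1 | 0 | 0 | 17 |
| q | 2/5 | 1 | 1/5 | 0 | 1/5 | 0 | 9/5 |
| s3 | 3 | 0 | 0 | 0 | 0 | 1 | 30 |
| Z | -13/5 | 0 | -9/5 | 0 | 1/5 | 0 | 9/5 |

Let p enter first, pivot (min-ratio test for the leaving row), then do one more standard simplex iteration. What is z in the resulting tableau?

Ratio test on column p — row 1: 17/5 = 17/5; row 2: (9/5)/(2/5) = 9/2; row 3: 30/3 = 10. Minimum is 17/5 at row 1 (s1 leaves); pivot element 5.
Pivot on row 1; the Z-row RHS becomes 9/5 − (-13/5)·(17/5) = 266/25.
Next entering variable (most negative Z-row entry -19/25): r.
Ratio test on column r — row 1: (17/5)/(2/5) = 17/2; row 2: (11/25)/(1/25) = 11; row 3: entry -6/5 ≤ 0. Minimum is 17/2 at row 1 (p leaves); pivot element 2/5.
After the second pivot the Z-row RHS is 266/25 − (-19/25)·(17/2) = 171/10.

171/10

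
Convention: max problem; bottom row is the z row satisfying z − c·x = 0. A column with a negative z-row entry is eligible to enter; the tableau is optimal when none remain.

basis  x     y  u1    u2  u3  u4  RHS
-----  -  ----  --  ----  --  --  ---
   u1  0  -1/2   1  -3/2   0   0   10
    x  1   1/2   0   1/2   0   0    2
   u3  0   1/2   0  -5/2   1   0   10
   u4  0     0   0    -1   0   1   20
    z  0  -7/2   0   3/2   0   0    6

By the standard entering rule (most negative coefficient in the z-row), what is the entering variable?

y

Negative z-row entries: y: -7/2.
The most negative is -7/2 in column y, so y enters.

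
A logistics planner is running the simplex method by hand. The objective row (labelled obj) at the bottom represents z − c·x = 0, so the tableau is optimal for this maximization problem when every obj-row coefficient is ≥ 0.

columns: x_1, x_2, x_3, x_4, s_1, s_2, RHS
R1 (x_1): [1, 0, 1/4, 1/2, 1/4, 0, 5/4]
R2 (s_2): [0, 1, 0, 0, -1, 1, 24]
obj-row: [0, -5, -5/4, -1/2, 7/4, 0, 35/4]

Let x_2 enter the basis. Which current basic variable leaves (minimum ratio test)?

s_2

Column x_2 entries and ratios — x_1: 0 ≤ 0, skip; s_2: 24/1 = 24.
Smallest ratio is 24 in the row of s_2, so s_2 leaves.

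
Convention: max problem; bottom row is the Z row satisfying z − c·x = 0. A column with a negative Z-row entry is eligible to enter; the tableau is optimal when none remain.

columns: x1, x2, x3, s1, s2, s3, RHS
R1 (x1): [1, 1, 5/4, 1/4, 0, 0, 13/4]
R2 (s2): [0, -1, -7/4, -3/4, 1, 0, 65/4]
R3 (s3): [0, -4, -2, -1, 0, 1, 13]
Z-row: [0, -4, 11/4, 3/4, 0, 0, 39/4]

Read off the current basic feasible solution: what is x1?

x1 is basic (row 1); its value is the RHS of that row, 13/4.

13/4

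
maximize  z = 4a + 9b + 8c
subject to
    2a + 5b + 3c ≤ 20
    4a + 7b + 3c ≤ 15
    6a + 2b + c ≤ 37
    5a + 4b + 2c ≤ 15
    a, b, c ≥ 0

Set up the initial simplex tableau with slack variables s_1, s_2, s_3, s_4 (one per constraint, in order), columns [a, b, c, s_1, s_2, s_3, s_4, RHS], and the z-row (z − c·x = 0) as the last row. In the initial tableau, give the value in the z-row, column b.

-9

The z-row carries the negated objective coefficients: the b entry is -9.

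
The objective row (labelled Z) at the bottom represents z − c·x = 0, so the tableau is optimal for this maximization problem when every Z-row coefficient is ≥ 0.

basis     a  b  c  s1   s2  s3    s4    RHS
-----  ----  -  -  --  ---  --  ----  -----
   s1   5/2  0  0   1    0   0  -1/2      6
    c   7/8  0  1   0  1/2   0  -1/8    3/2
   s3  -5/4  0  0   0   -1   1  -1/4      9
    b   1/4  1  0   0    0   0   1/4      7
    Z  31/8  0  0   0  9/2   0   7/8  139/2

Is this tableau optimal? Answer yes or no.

yes

Every Z-row coefficient is ≥ 0, so the tableau is optimal.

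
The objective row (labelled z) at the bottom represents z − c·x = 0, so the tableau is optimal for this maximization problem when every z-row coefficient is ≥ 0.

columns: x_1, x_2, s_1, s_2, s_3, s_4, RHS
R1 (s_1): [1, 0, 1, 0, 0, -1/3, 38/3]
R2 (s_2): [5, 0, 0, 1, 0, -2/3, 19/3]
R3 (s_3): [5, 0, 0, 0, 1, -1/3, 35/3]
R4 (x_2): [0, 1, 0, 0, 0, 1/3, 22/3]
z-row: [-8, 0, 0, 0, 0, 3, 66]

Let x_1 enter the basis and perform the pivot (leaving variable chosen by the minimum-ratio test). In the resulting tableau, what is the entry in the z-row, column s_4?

29/15

Ratio test on column x_1 — row 1: (38/3)/1 = 38/3; row 2: (19/3)/5 = 19/15; row 3: (35/3)/5 = 7/3; row 4: entry 0 ≤ 0. Minimum is 19/15 at row 2 (s_2 leaves); pivot element 5.
Divide row 2 by 5; eliminate column x_1 from the other rows.
z-row update in column s_4: 3 − (-8)·(-2/15) = 29/15.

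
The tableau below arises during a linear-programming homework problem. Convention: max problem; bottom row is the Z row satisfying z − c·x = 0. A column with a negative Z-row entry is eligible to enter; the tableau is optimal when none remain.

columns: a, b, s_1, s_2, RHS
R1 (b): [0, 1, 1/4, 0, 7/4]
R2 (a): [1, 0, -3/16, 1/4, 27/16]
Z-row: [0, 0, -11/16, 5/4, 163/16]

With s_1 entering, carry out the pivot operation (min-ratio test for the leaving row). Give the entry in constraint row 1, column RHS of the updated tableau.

7

Ratio test on column s_1 — row 1: (7/4)/(1/4) = 7; row 2: entry -3/16 ≤ 0. Minimum is 7 at row 1 (b leaves); pivot element 1/4.
Divide row 1 by 1/4; eliminate column s_1 from the other rows.
In the new row 1, the RHS entry is the old entry divided by the pivot: (7/4)/(1/4) = 7.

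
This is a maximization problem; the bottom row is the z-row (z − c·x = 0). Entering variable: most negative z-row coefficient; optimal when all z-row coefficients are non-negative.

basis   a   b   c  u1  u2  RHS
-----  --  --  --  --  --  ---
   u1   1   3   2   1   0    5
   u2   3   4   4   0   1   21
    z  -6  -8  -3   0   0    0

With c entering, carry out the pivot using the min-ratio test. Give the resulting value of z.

Ratio test on column c — row 1: 5/2 = 5/2; row 2: 21/4 = 21/4. Minimum is 5/2 at row 1 (u1 leaves); pivot element 2.
Pivot on row 1; the z-row RHS becomes 0 − (-3)·(5/2) = 15/2.

15/2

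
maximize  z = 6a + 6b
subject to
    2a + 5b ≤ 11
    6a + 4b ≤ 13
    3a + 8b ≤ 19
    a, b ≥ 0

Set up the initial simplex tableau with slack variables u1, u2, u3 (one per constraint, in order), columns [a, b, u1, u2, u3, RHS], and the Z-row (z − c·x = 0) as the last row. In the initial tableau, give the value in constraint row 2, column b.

4

Constraint 2 has coefficient 4 on b.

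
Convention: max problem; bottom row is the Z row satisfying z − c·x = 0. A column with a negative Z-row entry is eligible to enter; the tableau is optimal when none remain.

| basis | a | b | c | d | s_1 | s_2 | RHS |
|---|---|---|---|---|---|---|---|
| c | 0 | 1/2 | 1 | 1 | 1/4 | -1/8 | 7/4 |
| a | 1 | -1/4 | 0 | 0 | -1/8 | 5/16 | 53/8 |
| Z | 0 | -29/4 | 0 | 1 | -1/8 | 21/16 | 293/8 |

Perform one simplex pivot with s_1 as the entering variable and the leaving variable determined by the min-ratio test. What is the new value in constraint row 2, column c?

1/2

Ratio test on column s_1 — row 1: (7/4)/(1/4) = 7; row 2: entry -1/8 ≤ 0. Minimum is 7 at row 1 (c leaves); pivot element 1/4.
Divide row 1 by 1/4; eliminate column s_1 from the other rows.
Row 2 update in column c: 0 − (-1/8)·4 = 1/2.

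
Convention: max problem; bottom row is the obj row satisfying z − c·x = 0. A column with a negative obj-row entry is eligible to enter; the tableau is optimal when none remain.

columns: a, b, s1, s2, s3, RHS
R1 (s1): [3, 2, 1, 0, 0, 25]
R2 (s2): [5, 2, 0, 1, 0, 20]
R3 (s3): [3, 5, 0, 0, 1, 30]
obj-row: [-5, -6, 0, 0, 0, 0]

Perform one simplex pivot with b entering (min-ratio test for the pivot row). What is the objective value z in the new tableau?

36

Ratio test on column b — row 1: 25/2 = 25/2; row 2: 20/2 = 10; row 3: 30/5 = 6. Minimum is 6 at row 3 (s3 leaves); pivot element 5.
Pivot on row 3; the obj-row RHS becomes 0 − (-6)·6 = 36.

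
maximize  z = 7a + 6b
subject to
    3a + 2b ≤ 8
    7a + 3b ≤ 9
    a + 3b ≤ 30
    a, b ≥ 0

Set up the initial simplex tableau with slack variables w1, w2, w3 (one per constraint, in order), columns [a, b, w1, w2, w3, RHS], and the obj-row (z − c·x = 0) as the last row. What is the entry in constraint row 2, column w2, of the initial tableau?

Slack w2 belongs to constraint 2; its column is the unit vector e_2, so the entry in row 2 is 1.

1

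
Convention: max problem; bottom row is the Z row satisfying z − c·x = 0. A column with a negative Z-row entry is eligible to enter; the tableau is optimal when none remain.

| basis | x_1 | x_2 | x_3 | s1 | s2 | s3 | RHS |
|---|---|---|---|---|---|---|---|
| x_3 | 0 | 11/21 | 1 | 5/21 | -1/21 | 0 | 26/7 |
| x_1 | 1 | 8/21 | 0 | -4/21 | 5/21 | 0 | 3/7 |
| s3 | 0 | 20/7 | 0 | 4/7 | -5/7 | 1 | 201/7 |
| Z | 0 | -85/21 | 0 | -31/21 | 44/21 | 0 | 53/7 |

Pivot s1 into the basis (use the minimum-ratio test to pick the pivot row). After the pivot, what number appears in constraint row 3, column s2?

-3/5

Ratio test on column s1 — row 1: (26/7)/(5/21) = 78/5; row 2: entry -4/21 ≤ 0; row 3: (201/7)/(4/7) = 201/4. Minimum is 78/5 at row 1 (x_3 leaves); pivot element 5/21.
Divide row 1 by 5/21; eliminate column s1 from the other rows.
Row 3 update in column s2: -5/7 − (4/7)·(-1/5) = -3/5.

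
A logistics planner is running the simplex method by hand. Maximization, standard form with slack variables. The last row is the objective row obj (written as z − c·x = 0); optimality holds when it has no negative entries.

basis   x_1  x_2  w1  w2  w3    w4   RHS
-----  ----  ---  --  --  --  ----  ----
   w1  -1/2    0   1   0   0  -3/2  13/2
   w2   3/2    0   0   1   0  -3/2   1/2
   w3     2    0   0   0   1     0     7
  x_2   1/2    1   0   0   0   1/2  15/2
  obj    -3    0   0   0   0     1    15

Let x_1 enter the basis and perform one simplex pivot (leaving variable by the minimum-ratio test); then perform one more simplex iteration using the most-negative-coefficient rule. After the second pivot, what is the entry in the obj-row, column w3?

Ratio test on column x_1 — row 1: entry -1/2 ≤ 0; row 2: (1/2)/(3/2) = 1/3; row 3: 7/2 = 7/2; row 4: (15/2)/(1/2) = 15. Minimum is 1/3 at row 2 (w2 leaves); pivot element 3/2.
Divide row 2 by 3/2; eliminate column x_1 from the other rows.
Second iteration: most negative obj-row entry is -2 in column w4, so w4 enters.
Ratio test on column w4 — row 1: entry -2 ≤ 0; row 2: entry -1 ≤ 0; row 3: (19/3)/2 = 19/6; row 4: (22/3)/1 = 22/3. Minimum is 19/6 at row 3 (w3 leaves); pivot element 2.
Divide row 3 by 2; eliminate column w4 from the other rows.
After both pivots, the entry at the obj-row, column w3 is 1.

1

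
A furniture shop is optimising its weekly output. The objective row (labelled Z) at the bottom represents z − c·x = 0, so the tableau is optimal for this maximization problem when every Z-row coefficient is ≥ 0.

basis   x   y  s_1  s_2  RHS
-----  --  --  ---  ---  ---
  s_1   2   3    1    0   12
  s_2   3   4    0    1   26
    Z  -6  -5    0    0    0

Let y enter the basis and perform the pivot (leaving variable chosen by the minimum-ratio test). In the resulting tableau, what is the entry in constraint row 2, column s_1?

Ratio test on column y — row 1: 12/3 = 4; row 2: 26/4 = 13/2. Minimum is 4 at row 1 (s_1 leaves); pivot element 3.
Divide row 1 by 3; eliminate column y from the other rows.
Row 2 update in column s_1: 0 − 4·(1/3) = -4/3.

-4/3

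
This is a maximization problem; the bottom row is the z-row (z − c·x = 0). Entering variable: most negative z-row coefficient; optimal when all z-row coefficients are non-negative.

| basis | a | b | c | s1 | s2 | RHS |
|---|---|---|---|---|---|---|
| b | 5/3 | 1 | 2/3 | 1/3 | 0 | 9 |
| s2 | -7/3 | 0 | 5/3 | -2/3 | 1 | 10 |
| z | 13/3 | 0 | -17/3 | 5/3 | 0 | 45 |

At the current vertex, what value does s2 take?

10

s2 is basic (row 2); its value is the RHS of that row, 10.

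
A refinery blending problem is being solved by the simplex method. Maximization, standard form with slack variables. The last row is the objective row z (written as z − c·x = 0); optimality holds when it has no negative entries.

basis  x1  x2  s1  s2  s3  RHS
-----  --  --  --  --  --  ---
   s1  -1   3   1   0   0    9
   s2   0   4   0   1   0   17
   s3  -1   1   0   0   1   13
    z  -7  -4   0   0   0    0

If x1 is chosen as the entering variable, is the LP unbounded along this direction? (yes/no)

Every constraint-row entry in column x1 is ≤ 0, so increasing x1 is unbounded.

yes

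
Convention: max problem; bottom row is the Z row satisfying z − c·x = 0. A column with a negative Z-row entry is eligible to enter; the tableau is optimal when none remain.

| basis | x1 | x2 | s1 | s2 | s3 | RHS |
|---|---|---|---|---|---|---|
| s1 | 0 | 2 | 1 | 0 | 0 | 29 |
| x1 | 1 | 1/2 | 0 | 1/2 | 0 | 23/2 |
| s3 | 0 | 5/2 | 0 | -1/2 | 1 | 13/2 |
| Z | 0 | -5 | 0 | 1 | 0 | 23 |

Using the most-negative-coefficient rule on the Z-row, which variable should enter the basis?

x2

Negative Z-row entries: x2: -5.
The most negative is -5 in column x2, so x2 enters.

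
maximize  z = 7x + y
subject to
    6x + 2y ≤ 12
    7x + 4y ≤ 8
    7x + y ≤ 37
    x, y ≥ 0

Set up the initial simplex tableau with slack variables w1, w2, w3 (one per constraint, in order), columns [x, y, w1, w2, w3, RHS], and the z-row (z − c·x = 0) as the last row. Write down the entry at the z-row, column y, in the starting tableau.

-1

The z-row carries the negated objective coefficients: the y entry is -1.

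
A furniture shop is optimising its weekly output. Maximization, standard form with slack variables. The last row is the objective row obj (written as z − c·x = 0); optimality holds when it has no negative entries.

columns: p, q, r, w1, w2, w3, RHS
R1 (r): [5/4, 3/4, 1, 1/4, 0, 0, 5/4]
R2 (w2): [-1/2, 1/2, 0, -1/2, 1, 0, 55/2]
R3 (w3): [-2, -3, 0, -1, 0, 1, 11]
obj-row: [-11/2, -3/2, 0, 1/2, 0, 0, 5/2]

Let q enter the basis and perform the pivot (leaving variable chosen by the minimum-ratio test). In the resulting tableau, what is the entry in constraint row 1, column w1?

Ratio test on column q — row 1: (5/4)/(3/4) = 5/3; row 2: (55/2)/(1/2) = 55; row 3: entry -3 ≤ 0. Minimum is 5/3 at row 1 (r leaves); pivot element 3/4.
Divide row 1 by 3/4; eliminate column q from the other rows.
In the new row 1, the w1 entry is the old entry divided by the pivot: (1/4)/(3/4) = 1/3.

1/3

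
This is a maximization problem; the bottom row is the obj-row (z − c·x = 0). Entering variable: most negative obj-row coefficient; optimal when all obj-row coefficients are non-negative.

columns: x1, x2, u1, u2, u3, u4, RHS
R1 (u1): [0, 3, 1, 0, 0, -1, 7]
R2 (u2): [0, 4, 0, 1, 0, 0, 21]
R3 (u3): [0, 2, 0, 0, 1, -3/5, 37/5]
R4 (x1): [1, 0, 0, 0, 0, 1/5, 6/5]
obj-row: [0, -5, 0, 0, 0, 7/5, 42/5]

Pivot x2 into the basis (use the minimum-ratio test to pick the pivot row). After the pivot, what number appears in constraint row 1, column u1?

1/3

Ratio test on column x2 — row 1: 7/3 = 7/3; row 2: 21/4 = 21/4; row 3: (37/5)/2 = 37/10; row 4: entry 0 ≤ 0. Minimum is 7/3 at row 1 (u1 leaves); pivot element 3.
Divide row 1 by 3; eliminate column x2 from the other rows.
In the new row 1, the u1 entry is the old entry divided by the pivot: 1/3 = 1/3.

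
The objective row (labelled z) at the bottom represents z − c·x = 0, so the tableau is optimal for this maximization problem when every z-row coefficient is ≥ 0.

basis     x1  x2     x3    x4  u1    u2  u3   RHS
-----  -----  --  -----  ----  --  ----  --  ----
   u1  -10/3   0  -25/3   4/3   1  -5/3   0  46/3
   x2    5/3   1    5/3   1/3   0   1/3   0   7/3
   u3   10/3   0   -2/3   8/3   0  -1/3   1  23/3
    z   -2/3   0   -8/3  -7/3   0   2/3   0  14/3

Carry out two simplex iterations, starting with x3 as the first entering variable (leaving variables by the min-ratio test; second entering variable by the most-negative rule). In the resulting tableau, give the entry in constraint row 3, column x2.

Ratio test on column x3 — row 1: entry -25/3 ≤ 0; row 2: (7/3)/(5/3) = 7/5; row 3: entry -2/3 ≤ 0. Minimum is 7/5 at row 2 (x2 leaves); pivot element 5/3.
Divide row 2 by 5/3; eliminate column x3 from the other rows.
Second iteration: most negative z-row entry is -9/5 in column x4, so x4 enters.
Ratio test on column x4 — row 1: 27/3 = 9; row 2: (7/5)/(1/5) = 7; row 3: (43/5)/(14/5) = 43/14. Minimum is 43/14 at row 3 (u3 leaves); pivot element 14/5.
Divide row 3 by 14/5; eliminate column x4 from the other rows.
After both pivots, the entry at constraint row 3, column x2 is 1/7.

1/7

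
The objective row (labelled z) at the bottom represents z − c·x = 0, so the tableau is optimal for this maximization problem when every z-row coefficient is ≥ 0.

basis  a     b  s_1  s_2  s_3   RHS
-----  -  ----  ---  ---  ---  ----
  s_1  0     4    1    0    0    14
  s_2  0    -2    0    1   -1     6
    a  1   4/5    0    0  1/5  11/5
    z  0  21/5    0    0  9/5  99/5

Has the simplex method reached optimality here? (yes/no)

yes

Every z-row coefficient is ≥ 0, so the tableau is optimal.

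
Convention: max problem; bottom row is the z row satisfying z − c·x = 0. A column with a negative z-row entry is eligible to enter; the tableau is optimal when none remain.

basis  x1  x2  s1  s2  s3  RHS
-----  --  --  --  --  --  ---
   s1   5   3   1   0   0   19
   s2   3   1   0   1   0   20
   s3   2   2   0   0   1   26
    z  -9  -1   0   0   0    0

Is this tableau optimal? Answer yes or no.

no

The z-row has a negative entry -9 in column x1, so it is not optimal.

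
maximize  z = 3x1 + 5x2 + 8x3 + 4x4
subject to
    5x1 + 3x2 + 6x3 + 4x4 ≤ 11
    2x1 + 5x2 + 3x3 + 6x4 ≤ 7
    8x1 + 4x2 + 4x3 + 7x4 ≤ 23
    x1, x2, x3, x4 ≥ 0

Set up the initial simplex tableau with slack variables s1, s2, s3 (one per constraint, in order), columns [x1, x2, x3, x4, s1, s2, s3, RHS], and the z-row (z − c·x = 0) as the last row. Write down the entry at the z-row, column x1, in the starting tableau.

The z-row carries the negated objective coefficients: the x1 entry is -3.

-3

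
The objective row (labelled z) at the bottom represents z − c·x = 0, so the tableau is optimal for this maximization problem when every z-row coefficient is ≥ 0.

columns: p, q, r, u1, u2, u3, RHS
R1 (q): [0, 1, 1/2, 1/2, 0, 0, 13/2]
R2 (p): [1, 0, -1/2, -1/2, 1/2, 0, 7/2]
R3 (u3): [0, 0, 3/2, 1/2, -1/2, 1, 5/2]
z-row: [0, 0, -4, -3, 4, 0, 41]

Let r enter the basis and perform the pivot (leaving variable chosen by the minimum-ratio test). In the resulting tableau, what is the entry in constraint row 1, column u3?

-1/3

Ratio test on column r — row 1: (13/2)/(1/2) = 13; row 2: entry -1/2 ≤ 0; row 3: (5/2)/(3/2) = 5/3. Minimum is 5/3 at row 3 (u3 leaves); pivot element 3/2.
Divide row 3 by 3/2; eliminate column r from the other rows.
Row 1 update in column u3: 0 − (1/2)·(2/3) = -1/3.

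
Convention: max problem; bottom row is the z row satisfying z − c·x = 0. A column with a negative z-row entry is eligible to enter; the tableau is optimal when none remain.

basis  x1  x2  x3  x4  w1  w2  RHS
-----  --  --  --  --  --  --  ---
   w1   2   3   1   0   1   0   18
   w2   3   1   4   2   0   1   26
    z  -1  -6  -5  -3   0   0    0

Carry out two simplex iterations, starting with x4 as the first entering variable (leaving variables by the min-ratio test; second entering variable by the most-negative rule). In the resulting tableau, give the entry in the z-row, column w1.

3/2

Ratio test on column x4 — row 1: entry 0 ≤ 0; row 2: 26/2 = 13. Minimum is 13 at row 2 (w2 leaves); pivot element 2.
Divide row 2 by 2; eliminate column x4 from the other rows.
Second iteration: most negative z-row entry is -9/2 in column x2, so x2 enters.
Ratio test on column x2 — row 1: 18/3 = 6; row 2: 13/(1/2) = 26. Minimum is 6 at row 1 (w1 leaves); pivot element 3.
Divide row 1 by 3; eliminate column x2 from the other rows.
After both pivots, the entry at the z-row, column w1 is 3/2.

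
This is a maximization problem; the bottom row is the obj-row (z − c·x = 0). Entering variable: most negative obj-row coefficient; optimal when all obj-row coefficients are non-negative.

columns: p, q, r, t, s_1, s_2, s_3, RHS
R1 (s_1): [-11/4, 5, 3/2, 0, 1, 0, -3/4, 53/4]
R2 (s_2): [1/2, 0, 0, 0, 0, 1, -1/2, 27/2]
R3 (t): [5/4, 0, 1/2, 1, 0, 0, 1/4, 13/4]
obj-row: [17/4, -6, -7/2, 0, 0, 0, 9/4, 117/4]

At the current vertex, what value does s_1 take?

53/4

s_1 is basic (row 1); its value is the RHS of that row, 53/4.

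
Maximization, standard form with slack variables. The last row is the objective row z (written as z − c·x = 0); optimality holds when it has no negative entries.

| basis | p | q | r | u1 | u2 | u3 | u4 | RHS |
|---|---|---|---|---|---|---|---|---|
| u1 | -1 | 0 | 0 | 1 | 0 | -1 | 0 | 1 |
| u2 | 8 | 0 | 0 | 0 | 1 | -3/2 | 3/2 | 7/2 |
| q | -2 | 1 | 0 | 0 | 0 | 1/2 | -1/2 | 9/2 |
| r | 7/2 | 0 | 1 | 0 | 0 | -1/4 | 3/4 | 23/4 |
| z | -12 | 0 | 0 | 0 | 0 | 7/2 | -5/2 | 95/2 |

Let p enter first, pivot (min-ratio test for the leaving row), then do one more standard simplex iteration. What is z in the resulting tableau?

Ratio test on column p — row 1: entry -1 ≤ 0; row 2: (7/2)/8 = 7/16; row 3: entry -2 ≤ 0; row 4: (23/4)/(7/2) = 23/14. Minimum is 7/16 at row 2 (u2 leaves); pivot element 8.
Pivot on row 2; the z-row RHS becomes 95/2 − (-12)·(7/16) = 211/4.
Next entering variable (most negative z-row entry -1/4): u4.
Ratio test on column u4 — row 1: (23/16)/(3/16) = 23/3; row 2: (7/16)/(3/16) = 7/3; row 3: entry -1/8 ≤ 0; row 4: (135/32)/(3/32) = 45. Minimum is 7/3 at row 2 (p leaves); pivot element 3/16.
After the second pivot the z-row RHS is 211/4 − (-1/4)·(7/3) = 160/3.

160/3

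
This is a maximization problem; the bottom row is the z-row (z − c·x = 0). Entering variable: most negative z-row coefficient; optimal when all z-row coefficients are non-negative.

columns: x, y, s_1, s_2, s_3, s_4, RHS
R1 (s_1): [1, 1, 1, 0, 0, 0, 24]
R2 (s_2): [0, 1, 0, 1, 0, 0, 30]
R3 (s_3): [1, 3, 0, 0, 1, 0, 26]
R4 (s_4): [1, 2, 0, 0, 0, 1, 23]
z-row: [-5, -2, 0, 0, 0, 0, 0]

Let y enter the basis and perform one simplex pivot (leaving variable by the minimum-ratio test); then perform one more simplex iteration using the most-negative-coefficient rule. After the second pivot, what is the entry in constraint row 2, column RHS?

Ratio test on column y — row 1: 24/1 = 24; row 2: 30/1 = 30; row 3: 26/3 = 26/3; row 4: 23/2 = 23/2. Minimum is 26/3 at row 3 (s_3 leaves); pivot element 3.
Divide row 3 by 3; eliminate column y from the other rows.
Second iteration: most negative z-row entry is -13/3 in column x, so x enters.
Ratio test on column x — row 1: (46/3)/(2/3) = 23; row 2: entry -1/3 ≤ 0; row 3: (26/3)/(1/3) = 26; row 4: (17/3)/(1/3) = 17. Minimum is 17 at row 4 (s_4 leaves); pivot element 1/3.
Divide row 4 by 1/3; eliminate column x from the other rows.
After both pivots, the entry at constraint row 2, column RHS is 27.

27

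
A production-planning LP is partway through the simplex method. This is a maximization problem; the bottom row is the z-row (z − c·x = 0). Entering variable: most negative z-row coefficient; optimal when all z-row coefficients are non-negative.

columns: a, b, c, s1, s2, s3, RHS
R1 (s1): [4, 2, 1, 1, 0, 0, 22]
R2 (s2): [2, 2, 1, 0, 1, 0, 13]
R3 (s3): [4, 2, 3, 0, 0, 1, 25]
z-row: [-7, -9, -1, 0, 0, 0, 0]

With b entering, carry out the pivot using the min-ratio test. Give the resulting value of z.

Ratio test on column b — row 1: 22/2 = 11; row 2: 13/2 = 13/2; row 3: 25/2 = 25/2. Minimum is 13/2 at row 2 (s2 leaves); pivot element 2.
Pivot on row 2; the z-row RHS becomes 0 − (-9)·(13/2) = 117/2.

117/2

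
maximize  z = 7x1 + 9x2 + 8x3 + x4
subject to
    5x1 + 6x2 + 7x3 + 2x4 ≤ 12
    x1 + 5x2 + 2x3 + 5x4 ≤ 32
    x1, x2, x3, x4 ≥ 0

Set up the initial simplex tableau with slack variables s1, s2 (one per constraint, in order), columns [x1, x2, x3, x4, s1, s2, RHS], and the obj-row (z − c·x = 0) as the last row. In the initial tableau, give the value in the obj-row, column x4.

-1

The obj-row carries the negated objective coefficients: the x4 entry is -1.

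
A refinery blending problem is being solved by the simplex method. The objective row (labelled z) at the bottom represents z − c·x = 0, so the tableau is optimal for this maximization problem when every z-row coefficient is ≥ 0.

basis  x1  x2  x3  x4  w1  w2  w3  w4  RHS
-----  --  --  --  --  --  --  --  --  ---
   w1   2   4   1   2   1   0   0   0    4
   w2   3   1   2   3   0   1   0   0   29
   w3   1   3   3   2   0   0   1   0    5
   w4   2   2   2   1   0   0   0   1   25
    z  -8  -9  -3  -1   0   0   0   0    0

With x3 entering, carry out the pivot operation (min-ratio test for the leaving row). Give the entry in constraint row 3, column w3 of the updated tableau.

Ratio test on column x3 — row 1: 4/1 = 4; row 2: 29/2 = 29/2; row 3: 5/3 = 5/3; row 4: 25/2 = 25/2. Minimum is 5/3 at row 3 (w3 leaves); pivot element 3.
Divide row 3 by 3; eliminate column x3 from the other rows.
In the new row 3, the w3 entry is the old entry divided by the pivot: 1/3 = 1/3.

1/3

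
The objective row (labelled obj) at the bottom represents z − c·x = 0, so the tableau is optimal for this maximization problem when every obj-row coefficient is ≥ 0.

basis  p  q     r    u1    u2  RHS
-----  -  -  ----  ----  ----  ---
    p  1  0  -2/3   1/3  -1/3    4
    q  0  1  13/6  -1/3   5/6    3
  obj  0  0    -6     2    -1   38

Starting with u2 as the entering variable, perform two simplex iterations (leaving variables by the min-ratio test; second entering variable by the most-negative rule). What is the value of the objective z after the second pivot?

Ratio test on column u2 — row 1: entry -1/3 ≤ 0; row 2: 3/(5/6) = 18/5. Minimum is 18/5 at row 2 (q leaves); pivot element 5/6.
Pivot on row 2; the obj-row RHS becomes 38 − (-1)·(18/5) = 208/5.
Next entering variable (most negative obj-row entry -17/5): r.
Ratio test on column r — row 1: (26/5)/(1/5) = 26; row 2: (18/5)/(13/5) = 18/13. Minimum is 18/13 at row 2 (u2 leaves); pivot element 13/5.
After the second pivot the obj-row RHS is 208/5 − (-17/5)·(18/13) = 602/13.

602/13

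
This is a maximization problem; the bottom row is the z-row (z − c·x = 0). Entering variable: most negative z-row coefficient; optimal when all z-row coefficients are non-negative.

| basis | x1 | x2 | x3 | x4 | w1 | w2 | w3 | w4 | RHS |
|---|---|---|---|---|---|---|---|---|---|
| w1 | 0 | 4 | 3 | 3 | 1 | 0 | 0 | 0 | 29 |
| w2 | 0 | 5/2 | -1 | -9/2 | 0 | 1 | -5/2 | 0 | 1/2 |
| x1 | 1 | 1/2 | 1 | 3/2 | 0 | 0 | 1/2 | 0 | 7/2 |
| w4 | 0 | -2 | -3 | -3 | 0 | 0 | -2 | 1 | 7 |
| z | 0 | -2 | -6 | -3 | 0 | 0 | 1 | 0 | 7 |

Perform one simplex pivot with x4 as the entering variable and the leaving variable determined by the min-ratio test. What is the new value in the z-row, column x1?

Ratio test on column x4 — row 1: 29/3 = 29/3; row 2: entry -9/2 ≤ 0; row 3: (7/2)/(3/2) = 7/3; row 4: entry -3 ≤ 0. Minimum is 7/3 at row 3 (x1 leaves); pivot element 3/2.
Divide row 3 by 3/2; eliminate column x4 from the other rows.
z-row update in column x1: 0 − (-3)·(2/3) = 2.

2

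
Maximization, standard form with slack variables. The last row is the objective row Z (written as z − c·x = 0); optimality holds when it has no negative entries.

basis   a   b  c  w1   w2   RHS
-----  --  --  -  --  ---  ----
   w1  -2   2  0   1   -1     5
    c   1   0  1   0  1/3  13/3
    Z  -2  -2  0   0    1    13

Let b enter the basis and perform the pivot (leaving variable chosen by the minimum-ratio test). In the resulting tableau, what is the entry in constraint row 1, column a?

-1

Ratio test on column b — row 1: 5/2 = 5/2; row 2: entry 0 ≤ 0. Minimum is 5/2 at row 1 (w1 leaves); pivot element 2.
Divide row 1 by 2; eliminate column b from the other rows.
In the new row 1, the a entry is the old entry divided by the pivot: (-2)/2 = -1.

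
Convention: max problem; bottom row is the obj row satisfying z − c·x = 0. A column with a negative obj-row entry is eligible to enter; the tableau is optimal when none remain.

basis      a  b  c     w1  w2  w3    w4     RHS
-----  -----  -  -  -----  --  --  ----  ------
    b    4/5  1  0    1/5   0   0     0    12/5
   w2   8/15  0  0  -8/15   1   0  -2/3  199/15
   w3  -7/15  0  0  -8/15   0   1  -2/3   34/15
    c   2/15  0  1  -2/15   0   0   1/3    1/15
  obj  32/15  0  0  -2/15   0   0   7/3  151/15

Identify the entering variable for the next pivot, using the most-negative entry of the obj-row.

Negative obj-row entries: w1: -2/15.
The most negative is -2/15 in column w1, so w1 enters.

w1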